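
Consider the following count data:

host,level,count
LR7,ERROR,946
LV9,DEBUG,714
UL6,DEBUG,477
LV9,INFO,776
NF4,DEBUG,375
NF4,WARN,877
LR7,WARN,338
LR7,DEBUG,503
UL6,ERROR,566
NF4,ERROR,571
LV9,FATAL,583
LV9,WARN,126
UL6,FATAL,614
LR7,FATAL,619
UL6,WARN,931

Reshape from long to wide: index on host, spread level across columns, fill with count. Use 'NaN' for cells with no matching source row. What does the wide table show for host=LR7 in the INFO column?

No long-format row has host=LR7 and level=INFO, so the cell is NaN.

NaN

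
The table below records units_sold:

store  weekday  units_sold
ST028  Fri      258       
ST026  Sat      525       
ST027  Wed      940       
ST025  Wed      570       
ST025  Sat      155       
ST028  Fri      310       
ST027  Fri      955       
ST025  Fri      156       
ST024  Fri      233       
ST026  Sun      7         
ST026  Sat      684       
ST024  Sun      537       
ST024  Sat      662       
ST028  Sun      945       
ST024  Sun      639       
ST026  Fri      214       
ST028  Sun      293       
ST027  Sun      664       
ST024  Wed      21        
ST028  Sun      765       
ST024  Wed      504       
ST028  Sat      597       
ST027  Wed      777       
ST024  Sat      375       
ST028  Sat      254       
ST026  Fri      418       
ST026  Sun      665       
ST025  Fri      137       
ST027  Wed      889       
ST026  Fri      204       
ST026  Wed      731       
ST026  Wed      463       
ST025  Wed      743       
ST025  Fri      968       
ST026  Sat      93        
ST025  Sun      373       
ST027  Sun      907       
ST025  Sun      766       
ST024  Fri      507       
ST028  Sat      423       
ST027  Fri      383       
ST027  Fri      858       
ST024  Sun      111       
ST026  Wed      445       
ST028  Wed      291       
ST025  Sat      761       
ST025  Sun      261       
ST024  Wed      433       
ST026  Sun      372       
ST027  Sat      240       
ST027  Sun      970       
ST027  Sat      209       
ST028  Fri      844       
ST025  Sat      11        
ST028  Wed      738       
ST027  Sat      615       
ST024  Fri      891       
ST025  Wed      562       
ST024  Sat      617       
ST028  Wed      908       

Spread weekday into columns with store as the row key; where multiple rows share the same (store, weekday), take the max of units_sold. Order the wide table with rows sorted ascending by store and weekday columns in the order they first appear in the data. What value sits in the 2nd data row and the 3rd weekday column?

With rows sorted ascending by store, row 2 is store=ST025. weekday columns in first-appearance order: Fri, Sat, Wed, Sun; column 3 is Wed.
Long rows with store=ST025, weekday=Wed: max(570, 743, 562) = 743.

743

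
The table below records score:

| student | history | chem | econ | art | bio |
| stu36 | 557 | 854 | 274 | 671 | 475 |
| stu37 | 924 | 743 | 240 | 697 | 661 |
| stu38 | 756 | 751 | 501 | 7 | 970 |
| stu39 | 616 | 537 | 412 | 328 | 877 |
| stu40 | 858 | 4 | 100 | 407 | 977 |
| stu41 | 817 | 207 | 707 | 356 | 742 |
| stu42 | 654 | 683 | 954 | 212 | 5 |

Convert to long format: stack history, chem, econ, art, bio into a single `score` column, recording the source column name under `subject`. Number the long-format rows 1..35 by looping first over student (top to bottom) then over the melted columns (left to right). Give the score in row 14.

7

35 rows total (7 × 5). Row 14: index ⌊(14-1)/5⌋ = 2 into student → stu38; (14-1) mod 5 = 3 into the melted columns → art.
So row 14 is (stu38, art, 7); score = 7.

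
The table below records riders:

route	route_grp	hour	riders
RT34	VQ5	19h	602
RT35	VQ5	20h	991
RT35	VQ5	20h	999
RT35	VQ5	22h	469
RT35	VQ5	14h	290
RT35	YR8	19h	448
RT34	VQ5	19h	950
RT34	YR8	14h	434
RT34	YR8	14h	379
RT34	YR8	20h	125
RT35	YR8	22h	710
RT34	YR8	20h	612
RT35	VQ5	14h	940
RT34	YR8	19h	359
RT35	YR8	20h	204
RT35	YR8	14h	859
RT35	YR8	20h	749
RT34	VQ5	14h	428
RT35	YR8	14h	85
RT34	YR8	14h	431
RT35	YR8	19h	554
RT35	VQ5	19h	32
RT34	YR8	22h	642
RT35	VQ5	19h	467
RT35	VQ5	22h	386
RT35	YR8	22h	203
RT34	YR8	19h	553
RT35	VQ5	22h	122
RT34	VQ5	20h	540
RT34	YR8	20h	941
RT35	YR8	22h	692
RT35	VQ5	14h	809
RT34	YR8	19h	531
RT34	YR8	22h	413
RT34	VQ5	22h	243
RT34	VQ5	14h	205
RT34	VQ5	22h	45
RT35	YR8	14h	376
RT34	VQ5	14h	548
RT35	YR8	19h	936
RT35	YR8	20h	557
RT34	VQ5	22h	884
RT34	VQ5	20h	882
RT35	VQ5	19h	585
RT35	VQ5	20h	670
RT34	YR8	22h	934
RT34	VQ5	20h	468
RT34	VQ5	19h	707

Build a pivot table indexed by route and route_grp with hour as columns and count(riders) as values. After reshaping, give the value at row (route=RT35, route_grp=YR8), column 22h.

Rows with route=RT35, route_grp=YR8 and hour=22h: riders values are 710, 203, 692.
3 rows match — count = 3.

3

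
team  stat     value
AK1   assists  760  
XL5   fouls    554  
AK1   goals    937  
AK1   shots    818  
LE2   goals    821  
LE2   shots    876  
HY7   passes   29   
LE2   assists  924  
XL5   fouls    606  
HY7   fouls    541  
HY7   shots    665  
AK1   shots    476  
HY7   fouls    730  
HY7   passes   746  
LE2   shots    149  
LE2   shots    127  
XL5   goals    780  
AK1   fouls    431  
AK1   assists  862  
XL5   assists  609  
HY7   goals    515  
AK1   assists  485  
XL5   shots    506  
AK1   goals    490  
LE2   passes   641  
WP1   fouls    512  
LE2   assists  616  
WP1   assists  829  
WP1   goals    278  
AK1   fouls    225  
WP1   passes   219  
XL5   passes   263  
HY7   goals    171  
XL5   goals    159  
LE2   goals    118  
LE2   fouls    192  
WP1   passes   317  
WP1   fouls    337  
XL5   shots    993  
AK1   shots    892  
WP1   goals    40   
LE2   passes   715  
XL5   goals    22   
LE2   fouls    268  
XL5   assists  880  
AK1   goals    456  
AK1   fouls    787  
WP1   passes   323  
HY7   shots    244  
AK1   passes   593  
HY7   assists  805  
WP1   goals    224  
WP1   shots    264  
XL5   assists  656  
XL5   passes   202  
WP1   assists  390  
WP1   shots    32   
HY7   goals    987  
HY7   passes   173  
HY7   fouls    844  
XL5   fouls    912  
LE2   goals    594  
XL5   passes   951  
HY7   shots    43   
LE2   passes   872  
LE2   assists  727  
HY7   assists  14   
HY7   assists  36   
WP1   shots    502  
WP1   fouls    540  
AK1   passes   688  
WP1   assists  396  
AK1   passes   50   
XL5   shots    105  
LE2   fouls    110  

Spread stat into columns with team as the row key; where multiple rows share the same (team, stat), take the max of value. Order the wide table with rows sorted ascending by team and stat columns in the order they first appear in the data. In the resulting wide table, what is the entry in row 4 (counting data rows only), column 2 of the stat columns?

540

With rows sorted ascending by team, row 4 is team=WP1. stat columns in first-appearance order: assists, fouls, goals, shots, passes; column 2 is fouls.
Long rows with team=WP1, stat=fouls: max(512, 337, 540) = 540.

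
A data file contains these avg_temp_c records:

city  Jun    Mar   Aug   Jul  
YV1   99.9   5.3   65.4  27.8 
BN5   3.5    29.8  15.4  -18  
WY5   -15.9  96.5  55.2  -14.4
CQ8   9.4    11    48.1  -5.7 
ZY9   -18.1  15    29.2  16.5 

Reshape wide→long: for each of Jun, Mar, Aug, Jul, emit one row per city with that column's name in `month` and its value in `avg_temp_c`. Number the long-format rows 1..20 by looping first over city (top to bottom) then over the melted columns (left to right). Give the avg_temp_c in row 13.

20 rows total (5 × 4). Row 13: index ⌊(13-1)/4⌋ = 3 into city → CQ8; (13-1) mod 4 = 0 into the melted columns → Jun.
So row 13 is (CQ8, Jun, 9.4); avg_temp_c = 9.4.

9.4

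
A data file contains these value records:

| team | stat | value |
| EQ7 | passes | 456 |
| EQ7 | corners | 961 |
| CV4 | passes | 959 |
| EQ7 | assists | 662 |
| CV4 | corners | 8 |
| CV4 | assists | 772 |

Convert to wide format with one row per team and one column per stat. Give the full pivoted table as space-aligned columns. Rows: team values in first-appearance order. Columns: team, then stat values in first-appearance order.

Columns: team plus the 3 distinct stat values (passes, corners, assists).
For example, row EQ7 column passes takes value=456 from the long row (EQ7, passes).

team  passes  corners  assists
EQ7   456     961      662    
CV4   959     8        772    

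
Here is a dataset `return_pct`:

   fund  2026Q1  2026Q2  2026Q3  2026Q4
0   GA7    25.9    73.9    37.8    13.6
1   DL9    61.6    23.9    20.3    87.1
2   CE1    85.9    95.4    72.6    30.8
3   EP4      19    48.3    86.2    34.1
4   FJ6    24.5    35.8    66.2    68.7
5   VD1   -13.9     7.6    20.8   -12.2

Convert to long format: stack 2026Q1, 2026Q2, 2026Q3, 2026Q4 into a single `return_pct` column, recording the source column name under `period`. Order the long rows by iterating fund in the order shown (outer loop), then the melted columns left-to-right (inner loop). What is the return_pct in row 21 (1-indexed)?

24 rows total (6 × 4). Row 21: index ⌊(21-1)/4⌋ = 5 into fund → VD1; (21-1) mod 4 = 0 into the melted columns → 2026Q1.
So row 21 is (VD1, 2026Q1, -13.9); return_pct = -13.9.

-13.9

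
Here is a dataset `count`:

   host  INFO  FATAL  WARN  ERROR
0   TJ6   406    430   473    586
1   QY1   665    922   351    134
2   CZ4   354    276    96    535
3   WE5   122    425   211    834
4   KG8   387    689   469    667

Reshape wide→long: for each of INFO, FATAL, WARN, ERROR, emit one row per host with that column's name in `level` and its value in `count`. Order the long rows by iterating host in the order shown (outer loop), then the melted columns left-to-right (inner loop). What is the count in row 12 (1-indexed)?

20 rows total (5 × 4). Row 12: index ⌊(12-1)/4⌋ = 2 into host → CZ4; (12-1) mod 4 = 3 into the melted columns → ERROR.
So row 12 is (CZ4, ERROR, 535); count = 535.

535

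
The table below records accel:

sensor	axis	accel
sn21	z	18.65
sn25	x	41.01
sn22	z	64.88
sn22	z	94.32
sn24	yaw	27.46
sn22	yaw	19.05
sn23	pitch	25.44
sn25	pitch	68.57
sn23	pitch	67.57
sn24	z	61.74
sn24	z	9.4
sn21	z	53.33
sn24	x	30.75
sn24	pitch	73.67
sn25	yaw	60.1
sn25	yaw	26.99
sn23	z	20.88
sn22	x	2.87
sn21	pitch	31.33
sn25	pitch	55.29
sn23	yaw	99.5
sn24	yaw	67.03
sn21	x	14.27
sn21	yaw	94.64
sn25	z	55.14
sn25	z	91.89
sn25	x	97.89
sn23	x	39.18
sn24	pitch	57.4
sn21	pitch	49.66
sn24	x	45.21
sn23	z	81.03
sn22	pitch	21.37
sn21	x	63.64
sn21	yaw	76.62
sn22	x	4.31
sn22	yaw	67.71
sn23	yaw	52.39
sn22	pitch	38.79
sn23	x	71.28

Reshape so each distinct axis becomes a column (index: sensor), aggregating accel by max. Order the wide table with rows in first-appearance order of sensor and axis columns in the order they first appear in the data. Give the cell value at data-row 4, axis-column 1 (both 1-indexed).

61.74

With rows in first-appearance order of sensor, row 4 is sensor=sn24. axis columns in first-appearance order: z, x, yaw, pitch; column 1 is z.
Long rows with sensor=sn24, axis=z: max(61.74, 9.4) = 61.74.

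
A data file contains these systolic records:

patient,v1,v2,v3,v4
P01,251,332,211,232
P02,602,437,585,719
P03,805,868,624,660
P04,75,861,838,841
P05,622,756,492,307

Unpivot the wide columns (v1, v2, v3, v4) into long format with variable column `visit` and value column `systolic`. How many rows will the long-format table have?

20

5 patient values × 4 melted columns = 20 rows.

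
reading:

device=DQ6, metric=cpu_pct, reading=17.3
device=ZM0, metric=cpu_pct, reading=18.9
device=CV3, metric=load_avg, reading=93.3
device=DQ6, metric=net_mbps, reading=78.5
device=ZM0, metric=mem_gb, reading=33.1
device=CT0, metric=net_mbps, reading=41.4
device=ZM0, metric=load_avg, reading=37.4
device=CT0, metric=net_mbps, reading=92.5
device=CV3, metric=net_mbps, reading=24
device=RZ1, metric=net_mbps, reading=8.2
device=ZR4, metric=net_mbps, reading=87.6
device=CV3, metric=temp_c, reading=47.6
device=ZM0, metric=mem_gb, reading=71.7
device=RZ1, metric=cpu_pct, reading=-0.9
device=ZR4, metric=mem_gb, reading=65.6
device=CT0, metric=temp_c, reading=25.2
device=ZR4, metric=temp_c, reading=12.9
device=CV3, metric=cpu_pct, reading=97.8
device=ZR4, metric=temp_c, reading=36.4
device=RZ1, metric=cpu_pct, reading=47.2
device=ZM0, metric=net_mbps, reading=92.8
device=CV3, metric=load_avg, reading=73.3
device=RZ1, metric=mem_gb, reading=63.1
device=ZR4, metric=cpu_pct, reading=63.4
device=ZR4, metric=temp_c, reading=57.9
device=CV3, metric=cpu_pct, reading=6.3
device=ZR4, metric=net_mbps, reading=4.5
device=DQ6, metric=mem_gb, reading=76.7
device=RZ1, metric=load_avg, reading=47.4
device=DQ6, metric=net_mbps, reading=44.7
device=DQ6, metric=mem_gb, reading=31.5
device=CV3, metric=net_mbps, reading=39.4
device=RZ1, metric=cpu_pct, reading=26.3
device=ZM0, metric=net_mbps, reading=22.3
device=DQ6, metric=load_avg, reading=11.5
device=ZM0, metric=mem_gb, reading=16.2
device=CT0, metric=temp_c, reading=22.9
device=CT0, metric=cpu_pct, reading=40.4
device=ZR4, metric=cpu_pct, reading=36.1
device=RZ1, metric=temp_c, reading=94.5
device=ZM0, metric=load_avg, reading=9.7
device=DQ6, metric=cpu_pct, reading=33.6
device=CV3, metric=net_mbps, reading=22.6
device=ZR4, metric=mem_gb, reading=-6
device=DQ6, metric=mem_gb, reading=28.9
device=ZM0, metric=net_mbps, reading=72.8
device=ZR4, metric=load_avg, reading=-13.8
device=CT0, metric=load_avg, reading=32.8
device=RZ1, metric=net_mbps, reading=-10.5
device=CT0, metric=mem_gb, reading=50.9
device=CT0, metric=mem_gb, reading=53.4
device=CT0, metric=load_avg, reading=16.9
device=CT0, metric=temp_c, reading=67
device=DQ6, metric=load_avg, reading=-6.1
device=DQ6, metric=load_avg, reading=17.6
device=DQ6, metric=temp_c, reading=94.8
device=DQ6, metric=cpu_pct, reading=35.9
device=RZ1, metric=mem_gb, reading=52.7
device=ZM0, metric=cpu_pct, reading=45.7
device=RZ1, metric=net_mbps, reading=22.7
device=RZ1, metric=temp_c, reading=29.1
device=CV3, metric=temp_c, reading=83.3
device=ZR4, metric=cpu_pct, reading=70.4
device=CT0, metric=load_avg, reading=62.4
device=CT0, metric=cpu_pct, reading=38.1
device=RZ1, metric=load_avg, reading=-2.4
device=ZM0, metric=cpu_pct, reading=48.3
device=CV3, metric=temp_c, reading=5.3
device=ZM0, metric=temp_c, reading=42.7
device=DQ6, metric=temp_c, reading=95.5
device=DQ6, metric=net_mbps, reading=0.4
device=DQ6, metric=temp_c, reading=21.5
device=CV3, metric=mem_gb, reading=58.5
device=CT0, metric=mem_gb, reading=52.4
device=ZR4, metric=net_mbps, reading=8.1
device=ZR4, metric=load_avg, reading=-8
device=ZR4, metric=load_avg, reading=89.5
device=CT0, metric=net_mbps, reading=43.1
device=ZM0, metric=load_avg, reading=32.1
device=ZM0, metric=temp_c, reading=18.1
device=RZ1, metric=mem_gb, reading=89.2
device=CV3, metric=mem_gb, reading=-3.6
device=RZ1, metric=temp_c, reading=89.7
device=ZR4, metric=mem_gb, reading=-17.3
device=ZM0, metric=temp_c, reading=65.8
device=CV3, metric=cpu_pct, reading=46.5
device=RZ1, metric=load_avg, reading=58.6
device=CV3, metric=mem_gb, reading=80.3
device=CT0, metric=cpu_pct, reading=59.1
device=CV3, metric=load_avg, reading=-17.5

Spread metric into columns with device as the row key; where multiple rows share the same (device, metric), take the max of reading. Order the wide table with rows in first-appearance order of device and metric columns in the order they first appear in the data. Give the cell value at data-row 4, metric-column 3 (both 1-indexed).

92.5

With rows in first-appearance order of device, row 4 is device=CT0. metric columns in first-appearance order: cpu_pct, load_avg, net_mbps, mem_gb, temp_c; column 3 is net_mbps.
Long rows with device=CT0, metric=net_mbps: max(41.4, 92.5, 43.1) = 92.5.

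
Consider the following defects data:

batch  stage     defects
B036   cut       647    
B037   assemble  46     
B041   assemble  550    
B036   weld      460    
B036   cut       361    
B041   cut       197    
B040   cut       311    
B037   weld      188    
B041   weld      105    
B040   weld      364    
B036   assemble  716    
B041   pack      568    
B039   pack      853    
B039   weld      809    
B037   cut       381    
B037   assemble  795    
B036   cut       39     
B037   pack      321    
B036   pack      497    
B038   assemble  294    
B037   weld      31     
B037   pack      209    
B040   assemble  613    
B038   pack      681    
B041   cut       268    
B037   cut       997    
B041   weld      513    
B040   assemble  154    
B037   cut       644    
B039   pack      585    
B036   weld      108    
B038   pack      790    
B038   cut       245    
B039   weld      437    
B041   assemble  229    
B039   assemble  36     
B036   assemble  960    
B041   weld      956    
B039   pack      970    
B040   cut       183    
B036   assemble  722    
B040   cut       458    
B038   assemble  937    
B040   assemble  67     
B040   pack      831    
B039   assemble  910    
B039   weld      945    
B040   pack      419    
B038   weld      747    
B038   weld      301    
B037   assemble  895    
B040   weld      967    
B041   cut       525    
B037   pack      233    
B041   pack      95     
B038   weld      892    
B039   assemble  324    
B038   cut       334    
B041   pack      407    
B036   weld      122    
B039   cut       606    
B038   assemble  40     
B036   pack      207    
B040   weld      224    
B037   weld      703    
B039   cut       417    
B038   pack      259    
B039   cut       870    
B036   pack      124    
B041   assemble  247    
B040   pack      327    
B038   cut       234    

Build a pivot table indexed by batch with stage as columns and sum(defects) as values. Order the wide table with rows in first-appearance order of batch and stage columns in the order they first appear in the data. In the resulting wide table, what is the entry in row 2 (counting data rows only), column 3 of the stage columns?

With rows in first-appearance order of batch, row 2 is batch=B037. stage columns in first-appearance order: cut, assemble, weld, pack; column 3 is weld.
Long rows with batch=B037, stage=weld: 188 + 31 + 703 = 922.

922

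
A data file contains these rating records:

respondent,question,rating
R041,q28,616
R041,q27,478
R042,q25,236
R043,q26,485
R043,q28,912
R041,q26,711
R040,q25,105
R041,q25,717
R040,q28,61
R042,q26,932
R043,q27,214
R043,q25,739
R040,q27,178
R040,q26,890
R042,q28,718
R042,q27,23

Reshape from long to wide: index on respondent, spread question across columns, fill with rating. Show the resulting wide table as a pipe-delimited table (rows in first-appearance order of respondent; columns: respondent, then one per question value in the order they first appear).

Columns: respondent plus the 4 distinct question values (q28, q27, q25, q26).
For example, row R041 column q28 takes rating=616 from the long row (R041, q28).

| respondent | q28 | q27 | q25 | q26 |
| R041 | 616 | 478 | 717 | 711 |
| R042 | 718 | 23 | 236 | 932 |
| R043 | 912 | 214 | 739 | 485 |
| R040 | 61 | 178 | 105 | 890 |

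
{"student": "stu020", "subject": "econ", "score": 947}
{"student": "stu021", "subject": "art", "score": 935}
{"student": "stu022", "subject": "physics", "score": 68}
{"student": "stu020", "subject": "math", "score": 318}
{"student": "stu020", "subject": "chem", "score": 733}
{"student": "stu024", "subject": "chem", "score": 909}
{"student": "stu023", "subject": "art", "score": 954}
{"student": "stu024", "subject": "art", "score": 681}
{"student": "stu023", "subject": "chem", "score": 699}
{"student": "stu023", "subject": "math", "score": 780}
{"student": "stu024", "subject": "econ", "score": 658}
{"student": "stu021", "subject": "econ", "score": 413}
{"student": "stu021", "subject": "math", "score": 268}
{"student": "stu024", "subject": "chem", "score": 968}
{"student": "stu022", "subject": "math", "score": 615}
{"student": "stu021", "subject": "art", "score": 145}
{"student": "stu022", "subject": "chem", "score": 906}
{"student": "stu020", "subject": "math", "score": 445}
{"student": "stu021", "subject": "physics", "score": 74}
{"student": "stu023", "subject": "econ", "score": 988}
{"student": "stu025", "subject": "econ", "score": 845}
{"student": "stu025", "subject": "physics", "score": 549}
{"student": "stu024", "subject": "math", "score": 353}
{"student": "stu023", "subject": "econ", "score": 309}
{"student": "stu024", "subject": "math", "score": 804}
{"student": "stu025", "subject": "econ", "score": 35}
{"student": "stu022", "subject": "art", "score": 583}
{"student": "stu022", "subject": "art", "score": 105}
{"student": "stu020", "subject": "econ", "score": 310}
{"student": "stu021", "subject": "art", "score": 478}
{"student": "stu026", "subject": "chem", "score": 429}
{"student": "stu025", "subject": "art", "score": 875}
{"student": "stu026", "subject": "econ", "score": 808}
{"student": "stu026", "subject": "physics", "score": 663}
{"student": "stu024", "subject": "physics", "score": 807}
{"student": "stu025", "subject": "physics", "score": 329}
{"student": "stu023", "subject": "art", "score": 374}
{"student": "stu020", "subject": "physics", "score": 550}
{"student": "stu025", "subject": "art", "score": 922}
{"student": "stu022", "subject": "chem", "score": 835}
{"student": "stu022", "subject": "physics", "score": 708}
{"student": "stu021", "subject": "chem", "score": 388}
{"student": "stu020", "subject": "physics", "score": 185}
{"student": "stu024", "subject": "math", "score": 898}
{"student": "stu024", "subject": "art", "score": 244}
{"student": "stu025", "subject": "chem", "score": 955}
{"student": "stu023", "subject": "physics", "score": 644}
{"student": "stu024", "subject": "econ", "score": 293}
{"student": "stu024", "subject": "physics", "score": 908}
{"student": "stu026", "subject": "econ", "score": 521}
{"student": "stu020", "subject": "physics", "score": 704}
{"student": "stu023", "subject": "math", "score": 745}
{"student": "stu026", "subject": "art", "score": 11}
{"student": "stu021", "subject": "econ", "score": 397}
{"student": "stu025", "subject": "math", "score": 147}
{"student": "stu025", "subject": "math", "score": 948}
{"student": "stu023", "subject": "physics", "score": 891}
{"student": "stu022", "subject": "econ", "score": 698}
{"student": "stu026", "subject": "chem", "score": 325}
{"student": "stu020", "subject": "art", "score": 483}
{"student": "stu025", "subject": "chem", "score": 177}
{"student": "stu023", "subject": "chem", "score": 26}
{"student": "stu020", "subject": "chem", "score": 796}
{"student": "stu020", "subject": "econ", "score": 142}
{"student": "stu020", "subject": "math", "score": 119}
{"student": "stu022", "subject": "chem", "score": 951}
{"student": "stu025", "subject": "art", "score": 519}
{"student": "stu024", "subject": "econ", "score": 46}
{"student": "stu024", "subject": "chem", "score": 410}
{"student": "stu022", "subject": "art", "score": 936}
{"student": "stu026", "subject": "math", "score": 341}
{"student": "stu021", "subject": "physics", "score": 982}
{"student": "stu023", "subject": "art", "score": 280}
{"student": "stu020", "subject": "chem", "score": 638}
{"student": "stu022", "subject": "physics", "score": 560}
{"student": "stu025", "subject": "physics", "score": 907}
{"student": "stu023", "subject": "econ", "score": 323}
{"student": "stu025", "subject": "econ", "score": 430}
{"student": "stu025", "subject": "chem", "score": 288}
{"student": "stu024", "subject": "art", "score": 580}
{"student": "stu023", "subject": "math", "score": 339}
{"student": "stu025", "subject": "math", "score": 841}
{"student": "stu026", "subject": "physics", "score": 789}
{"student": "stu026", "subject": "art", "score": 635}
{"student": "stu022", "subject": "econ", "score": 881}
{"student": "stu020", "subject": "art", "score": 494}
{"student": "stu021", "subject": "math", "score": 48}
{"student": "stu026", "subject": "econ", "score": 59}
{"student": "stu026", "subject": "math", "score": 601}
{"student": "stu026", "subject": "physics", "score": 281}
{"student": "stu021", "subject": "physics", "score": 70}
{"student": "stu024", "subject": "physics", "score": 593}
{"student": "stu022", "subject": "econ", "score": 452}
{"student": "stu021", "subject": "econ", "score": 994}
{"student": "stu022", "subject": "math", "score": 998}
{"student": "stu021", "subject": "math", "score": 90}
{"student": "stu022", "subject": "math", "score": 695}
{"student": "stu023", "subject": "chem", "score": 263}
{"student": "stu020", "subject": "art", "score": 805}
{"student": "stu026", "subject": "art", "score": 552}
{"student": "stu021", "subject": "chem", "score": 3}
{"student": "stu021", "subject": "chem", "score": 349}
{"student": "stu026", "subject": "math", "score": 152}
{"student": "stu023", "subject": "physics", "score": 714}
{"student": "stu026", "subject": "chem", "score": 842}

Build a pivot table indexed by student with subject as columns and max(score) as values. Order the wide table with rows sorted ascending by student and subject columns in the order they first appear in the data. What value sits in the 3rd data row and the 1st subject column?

881

With rows sorted ascending by student, row 3 is student=stu022. subject columns in first-appearance order: econ, art, physics, math, chem; column 1 is econ.
Long rows with student=stu022, subject=econ: max(698, 881, 452) = 881.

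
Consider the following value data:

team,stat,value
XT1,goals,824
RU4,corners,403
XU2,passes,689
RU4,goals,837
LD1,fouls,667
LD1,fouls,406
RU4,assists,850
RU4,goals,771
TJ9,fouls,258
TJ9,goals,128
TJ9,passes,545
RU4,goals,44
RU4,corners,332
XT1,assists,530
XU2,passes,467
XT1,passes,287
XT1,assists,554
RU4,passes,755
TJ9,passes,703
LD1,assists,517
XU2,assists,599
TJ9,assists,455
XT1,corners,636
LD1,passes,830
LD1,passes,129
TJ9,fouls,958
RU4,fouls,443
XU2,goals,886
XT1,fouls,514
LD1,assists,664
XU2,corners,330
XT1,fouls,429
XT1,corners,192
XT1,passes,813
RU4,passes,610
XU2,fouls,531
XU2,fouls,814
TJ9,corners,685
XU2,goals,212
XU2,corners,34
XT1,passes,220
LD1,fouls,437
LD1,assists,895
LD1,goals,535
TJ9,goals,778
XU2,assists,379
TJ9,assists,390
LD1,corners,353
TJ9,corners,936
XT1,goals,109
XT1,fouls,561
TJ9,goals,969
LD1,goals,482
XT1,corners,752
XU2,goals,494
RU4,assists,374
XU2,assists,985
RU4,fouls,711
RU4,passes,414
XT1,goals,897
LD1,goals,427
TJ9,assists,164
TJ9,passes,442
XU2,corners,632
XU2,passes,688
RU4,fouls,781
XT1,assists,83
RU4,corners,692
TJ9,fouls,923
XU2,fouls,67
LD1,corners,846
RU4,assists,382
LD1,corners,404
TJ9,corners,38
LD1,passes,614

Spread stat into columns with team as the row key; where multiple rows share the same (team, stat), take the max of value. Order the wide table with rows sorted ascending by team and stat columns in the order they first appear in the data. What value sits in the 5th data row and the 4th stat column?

814

With rows sorted ascending by team, row 5 is team=XU2. stat columns in first-appearance order: goals, corners, passes, fouls, assists; column 4 is fouls.
Long rows with team=XU2, stat=fouls: max(531, 814, 67) = 814.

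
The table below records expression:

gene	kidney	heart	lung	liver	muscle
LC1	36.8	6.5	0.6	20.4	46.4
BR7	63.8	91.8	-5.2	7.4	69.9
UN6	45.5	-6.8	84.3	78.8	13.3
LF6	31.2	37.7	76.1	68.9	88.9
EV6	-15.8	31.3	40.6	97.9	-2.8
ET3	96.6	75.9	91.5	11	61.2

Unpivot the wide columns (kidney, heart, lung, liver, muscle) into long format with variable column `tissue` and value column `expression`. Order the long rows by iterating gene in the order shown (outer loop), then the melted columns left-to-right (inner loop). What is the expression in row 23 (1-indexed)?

30 rows total (6 × 5). Row 23: index ⌊(23-1)/5⌋ = 4 into gene → EV6; (23-1) mod 5 = 2 into the melted columns → lung.
So row 23 is (EV6, lung, 40.6); expression = 40.6.

40.6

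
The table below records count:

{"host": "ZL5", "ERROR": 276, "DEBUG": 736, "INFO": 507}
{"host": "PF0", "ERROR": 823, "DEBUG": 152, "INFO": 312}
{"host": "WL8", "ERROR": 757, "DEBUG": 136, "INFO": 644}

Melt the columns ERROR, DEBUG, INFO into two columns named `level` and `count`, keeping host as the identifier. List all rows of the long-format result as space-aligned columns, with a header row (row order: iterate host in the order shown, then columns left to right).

host  level  count
ZL5   ERROR  276  
ZL5   DEBUG  736  
ZL5   INFO   507  
PF0   ERROR  823  
PF0   DEBUG  152  
PF0   INFO   312  
WL8   ERROR  757  
WL8   DEBUG  136  
WL8   INFO   644  

Each (host, column) pair becomes one row: 3 × 3 = 9 rows.
For example, (ZL5, ERROR) → count=276.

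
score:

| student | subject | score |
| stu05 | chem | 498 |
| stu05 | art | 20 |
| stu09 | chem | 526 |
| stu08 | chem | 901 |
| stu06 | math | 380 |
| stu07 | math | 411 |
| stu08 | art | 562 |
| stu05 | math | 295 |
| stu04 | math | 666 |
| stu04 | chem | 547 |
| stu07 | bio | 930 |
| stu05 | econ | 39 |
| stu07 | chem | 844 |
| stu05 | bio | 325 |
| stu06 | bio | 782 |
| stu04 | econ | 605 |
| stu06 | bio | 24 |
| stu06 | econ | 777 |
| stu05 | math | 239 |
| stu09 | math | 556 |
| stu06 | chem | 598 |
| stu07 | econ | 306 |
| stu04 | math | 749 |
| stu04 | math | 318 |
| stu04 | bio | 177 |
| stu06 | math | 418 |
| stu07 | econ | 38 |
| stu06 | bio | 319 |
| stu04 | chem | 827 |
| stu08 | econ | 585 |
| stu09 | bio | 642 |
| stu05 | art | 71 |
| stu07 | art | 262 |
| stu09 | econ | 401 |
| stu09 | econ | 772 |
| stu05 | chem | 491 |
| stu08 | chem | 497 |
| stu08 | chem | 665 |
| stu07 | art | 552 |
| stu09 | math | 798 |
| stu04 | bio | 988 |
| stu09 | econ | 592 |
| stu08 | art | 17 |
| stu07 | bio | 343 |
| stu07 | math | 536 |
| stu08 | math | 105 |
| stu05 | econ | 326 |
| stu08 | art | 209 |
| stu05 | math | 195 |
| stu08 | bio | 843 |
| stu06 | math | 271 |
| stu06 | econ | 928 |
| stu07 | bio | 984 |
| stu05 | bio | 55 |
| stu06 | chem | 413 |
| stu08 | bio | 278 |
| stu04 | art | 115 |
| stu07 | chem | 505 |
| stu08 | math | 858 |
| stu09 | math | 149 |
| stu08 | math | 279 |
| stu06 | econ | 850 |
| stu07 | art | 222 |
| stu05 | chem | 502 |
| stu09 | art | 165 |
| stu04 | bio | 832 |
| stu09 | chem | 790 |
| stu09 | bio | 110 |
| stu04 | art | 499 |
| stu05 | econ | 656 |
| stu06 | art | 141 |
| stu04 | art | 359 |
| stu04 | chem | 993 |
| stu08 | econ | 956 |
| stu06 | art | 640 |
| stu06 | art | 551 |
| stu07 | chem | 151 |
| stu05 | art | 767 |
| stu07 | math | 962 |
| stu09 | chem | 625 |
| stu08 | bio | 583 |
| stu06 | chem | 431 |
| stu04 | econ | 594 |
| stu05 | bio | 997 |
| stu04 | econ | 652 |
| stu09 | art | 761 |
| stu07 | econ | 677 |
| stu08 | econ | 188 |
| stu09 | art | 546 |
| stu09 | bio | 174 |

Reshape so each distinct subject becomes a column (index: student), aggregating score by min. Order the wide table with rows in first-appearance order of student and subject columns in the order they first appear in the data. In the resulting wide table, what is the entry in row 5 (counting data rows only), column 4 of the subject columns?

343

With rows in first-appearance order of student, row 5 is student=stu07. subject columns in first-appearance order: chem, art, math, bio, econ; column 4 is bio.
Long rows with student=stu07, subject=bio: min(930, 343, 984) = 343.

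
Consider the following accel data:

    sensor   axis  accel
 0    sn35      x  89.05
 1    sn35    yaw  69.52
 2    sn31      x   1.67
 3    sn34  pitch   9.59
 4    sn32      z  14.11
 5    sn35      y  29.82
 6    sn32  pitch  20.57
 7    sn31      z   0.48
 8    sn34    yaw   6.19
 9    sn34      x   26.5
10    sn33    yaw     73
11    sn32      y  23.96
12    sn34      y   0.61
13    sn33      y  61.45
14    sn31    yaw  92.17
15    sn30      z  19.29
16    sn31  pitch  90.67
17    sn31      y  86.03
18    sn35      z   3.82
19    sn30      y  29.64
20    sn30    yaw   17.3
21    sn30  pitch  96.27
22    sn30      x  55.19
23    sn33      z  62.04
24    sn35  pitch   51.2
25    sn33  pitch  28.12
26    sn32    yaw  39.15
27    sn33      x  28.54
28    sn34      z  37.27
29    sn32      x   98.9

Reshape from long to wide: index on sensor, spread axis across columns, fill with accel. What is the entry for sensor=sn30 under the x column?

Wide layout: rows indexed by sensor, columns are the 5 distinct axis values (x, yaw, pitch, z, y).
Cell (sensor=sn30, axis=x) draws from the long row where sensor=sn30 and axis=x, which has accel=55.19.

55.19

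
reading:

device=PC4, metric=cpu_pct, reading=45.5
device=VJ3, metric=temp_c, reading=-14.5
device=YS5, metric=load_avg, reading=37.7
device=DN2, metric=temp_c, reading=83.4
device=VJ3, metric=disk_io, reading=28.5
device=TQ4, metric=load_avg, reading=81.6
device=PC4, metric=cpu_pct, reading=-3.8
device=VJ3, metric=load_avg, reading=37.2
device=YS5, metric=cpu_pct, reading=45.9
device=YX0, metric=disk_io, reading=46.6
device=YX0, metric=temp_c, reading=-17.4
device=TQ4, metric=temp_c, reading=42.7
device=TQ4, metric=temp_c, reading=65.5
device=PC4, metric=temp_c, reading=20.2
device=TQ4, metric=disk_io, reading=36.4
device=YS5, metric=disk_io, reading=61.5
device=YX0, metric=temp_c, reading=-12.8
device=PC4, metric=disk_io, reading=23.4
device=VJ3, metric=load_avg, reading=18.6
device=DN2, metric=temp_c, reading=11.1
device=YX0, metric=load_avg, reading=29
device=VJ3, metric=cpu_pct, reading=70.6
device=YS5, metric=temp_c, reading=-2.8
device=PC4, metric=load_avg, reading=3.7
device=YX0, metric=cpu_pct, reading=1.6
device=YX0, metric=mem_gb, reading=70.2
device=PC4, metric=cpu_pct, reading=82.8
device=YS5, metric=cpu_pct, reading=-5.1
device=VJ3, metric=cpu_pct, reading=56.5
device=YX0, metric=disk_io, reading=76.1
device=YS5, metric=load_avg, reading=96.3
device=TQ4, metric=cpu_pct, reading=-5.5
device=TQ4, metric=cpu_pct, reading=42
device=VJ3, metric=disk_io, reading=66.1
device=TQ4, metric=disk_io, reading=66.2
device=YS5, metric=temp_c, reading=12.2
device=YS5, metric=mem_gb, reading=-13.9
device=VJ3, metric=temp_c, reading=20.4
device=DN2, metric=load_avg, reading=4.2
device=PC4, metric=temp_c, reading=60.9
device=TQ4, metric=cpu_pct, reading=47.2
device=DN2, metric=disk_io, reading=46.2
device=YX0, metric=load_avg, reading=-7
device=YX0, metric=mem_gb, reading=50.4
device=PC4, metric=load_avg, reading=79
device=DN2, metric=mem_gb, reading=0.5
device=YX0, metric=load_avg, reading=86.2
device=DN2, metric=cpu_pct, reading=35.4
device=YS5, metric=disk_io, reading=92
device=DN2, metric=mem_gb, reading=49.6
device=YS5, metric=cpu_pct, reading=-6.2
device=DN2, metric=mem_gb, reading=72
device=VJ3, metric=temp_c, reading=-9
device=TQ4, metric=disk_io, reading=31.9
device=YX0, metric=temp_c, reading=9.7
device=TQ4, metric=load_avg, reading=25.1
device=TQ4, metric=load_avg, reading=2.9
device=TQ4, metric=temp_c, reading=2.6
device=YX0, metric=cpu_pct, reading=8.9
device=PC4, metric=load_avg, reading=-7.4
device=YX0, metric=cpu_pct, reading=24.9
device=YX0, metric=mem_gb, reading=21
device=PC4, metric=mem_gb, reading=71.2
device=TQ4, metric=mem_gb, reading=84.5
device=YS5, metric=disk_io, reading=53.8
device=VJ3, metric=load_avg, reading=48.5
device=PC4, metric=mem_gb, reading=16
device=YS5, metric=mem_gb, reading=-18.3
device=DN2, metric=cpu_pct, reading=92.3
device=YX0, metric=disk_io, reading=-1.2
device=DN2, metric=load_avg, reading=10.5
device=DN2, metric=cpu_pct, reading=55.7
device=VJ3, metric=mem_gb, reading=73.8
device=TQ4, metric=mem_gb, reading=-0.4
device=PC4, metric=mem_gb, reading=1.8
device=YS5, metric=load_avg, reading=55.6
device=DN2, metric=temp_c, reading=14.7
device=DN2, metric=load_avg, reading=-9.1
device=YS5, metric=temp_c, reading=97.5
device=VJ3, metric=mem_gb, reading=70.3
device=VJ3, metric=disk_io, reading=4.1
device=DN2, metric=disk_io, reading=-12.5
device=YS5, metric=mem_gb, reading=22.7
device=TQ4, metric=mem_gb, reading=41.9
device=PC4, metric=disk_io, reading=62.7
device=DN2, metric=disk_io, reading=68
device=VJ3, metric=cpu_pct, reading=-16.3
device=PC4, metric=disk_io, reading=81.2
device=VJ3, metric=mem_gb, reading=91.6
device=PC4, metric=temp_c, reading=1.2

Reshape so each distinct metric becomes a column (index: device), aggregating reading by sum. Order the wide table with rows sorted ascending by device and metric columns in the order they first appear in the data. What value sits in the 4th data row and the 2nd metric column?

With rows sorted ascending by device, row 4 is device=VJ3. metric columns in first-appearance order: cpu_pct, temp_c, load_avg, disk_io, mem_gb; column 2 is temp_c.
Long rows with device=VJ3, metric=temp_c: -14.5 + 20.4 + -9 = -3.1.

-3.1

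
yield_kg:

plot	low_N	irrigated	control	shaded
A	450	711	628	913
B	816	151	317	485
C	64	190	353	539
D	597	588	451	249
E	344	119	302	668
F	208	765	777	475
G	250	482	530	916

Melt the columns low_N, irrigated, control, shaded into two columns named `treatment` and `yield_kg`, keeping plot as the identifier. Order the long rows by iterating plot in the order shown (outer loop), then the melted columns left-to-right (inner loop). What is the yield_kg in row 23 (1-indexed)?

777

28 rows total (7 × 4). Row 23: index ⌊(23-1)/4⌋ = 5 into plot → F; (23-1) mod 4 = 2 into the melted columns → control.
So row 23 is (F, control, 777); yield_kg = 777.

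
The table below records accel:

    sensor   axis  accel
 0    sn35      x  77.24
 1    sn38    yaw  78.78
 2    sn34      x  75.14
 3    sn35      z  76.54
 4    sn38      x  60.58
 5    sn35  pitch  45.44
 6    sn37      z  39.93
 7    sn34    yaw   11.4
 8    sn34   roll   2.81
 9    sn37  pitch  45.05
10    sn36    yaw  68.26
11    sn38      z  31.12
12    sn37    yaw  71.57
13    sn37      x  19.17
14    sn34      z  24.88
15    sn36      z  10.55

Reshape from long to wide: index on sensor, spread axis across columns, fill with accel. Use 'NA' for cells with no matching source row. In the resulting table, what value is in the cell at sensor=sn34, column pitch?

NA

No long-format row has sensor=sn34 and axis=pitch, so the cell is NA.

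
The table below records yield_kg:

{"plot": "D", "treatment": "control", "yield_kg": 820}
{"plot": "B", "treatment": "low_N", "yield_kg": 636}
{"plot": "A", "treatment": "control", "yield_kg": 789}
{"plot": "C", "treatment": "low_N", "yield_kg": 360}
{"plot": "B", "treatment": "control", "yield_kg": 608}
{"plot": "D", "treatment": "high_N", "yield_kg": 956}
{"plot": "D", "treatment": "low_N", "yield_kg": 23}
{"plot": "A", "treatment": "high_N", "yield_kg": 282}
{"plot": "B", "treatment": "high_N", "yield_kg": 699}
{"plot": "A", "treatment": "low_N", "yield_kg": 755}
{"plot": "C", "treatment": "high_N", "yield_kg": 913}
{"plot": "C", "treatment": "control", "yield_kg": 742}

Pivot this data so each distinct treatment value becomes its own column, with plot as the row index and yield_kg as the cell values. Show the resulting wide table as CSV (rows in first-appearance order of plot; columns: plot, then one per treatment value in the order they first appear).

plot,control,low_N,high_N
D,820,23,956
B,608,636,699
A,789,755,282
C,742,360,913

Columns: plot plus the 3 distinct treatment values (control, low_N, high_N).
For example, row D column control takes yield_kg=820 from the long row (D, control).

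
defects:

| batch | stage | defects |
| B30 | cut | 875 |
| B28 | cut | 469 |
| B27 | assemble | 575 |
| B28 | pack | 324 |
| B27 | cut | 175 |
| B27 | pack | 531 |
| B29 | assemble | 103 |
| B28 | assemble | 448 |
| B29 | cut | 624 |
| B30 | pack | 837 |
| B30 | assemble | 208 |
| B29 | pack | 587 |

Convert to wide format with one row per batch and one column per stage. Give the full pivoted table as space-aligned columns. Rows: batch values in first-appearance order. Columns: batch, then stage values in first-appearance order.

Columns: batch plus the 3 distinct stage values (cut, assemble, pack).
For example, row B30 column cut takes defects=875 from the long row (B30, cut).

batch  cut  assemble  pack
B30    875  208       837 
B28    469  448       324 
B27    175  575       531 
B29    624  103       587 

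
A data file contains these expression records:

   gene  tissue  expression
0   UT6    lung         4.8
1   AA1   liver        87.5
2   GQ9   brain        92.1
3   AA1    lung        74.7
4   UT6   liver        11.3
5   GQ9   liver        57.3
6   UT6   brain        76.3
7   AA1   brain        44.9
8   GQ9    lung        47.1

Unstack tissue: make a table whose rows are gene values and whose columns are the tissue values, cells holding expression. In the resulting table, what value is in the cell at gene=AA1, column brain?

44.9

Wide layout: rows indexed by gene, columns are the 3 distinct tissue values (lung, liver, brain).
Cell (gene=AA1, tissue=brain) draws from the long row where gene=AA1 and tissue=brain, which has expression=44.9.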